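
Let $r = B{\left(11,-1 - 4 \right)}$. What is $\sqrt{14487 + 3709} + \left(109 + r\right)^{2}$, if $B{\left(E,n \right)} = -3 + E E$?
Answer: $51529 + 2 \sqrt{4549} \approx 51664.0$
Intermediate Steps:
$B{\left(E,n \right)} = -3 + E^{2}$
$r = 118$ ($r = -3 + 11^{2} = -3 + 121 = 118$)
$\sqrt{14487 + 3709} + \left(109 + r\right)^{2} = \sqrt{14487 + 3709} + \left(109 + 118\right)^{2} = \sqrt{18196} + 227^{2} = 2 \sqrt{4549} + 51529 = 51529 + 2 \sqrt{4549}$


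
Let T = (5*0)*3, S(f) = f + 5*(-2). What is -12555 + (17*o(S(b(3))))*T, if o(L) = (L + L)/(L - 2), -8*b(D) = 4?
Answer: -12555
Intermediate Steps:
b(D) = -½ (b(D) = -⅛*4 = -½)
S(f) = -10 + f (S(f) = f - 10 = -10 + f)
T = 0 (T = 0*3 = 0)
o(L) = 2*L/(-2 + L) (o(L) = (2*L)/(-2 + L) = 2*L/(-2 + L))
-12555 + (17*o(S(b(3))))*T = -12555 + (17*(2*(-10 - ½)/(-2 + (-10 - ½))))*0 = -12555 + (17*(2*(-21/2)/(-2 - 21/2)))*0 = -12555 + (17*(2*(-21/2)/(-25/2)))*0 = -12555 + (17*(2*(-21/2)*(-2/25)))*0 = -12555 + (17*(42/25))*0 = -12555 + (714/25)*0 = -12555 + 0 = -12555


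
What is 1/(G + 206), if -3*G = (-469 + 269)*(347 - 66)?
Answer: 3/56818 ≈ 5.2800e-5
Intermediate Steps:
G = 56200/3 (G = -(-469 + 269)*(347 - 66)/3 = -(-200)*281/3 = -⅓*(-56200) = 56200/3 ≈ 18733.)
1/(G + 206) = 1/(56200/3 + 206) = 1/(56818/3) = 3/56818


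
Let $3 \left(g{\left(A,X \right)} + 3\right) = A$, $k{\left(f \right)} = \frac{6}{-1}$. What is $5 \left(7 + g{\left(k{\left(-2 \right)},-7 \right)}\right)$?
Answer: $10$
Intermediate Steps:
$k{\left(f \right)} = -6$ ($k{\left(f \right)} = 6 \left(-1\right) = -6$)
$g{\left(A,X \right)} = -3 + \frac{A}{3}$
$5 \left(7 + g{\left(k{\left(-2 \right)},-7 \right)}\right) = 5 \left(7 + \left(-3 + \frac{1}{3} \left(-6\right)\right)\right) = 5 \left(7 - 5\right) = 5 \cdot 2 = 10$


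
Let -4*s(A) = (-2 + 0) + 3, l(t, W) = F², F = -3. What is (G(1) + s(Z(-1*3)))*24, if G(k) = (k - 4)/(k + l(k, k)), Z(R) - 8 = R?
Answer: -66/5 ≈ -13.200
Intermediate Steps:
Z(R) = 8 + R
l(t, W) = 9 (l(t, W) = (-3)² = 9)
s(A) = -¼ (s(A) = -((-2 + 0) + 3)/4 = -(-2 + 3)/4 = -¼*1 = -¼)
G(k) = (-4 + k)/(9 + k) (G(k) = (k - 4)/(k + 9) = (-4 + k)/(9 + k))
(G(1) + s(Z(-1*3)))*24 = ((-4 + 1)/(9 + 1) - ¼)*24 = (-3/10 - ¼)*24 = -11/20*24 = -66/5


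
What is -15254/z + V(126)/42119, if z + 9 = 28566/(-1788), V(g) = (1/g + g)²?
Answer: 337943911817555/552999388788 ≈ 611.11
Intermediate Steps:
V(g) = (g + 1/g)²
z = -7443/298 (z = -9 + 28566/(-1788) = -9 + 28566*(-1/1788) = -9 - 4761/298 = -7443/298 ≈ -24.977)
-15254/z + V(126)/42119 = -15254/(-7443/298) + ((1 + 126²)²/126²)/42119 = -15254*(-298/7443) + ((1 + 15876)²/15876)*(1/42119) = 4545692/7443 + ((1/15876)*15877²)*(1/42119) = 4545692/7443 + ((1/15876)*252079129)*(1/42119) = 4545692/7443 + (252079129/15876)*(1/42119) = 4545692/7443 + 252079129/668681244 = 337943911817555/552999388788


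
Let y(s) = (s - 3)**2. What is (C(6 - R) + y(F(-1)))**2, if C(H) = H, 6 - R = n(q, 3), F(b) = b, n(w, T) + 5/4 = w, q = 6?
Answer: 6889/16 ≈ 430.56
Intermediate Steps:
n(w, T) = -5/4 + w
R = 5/4 (R = 6 - (-5/4 + 6) = 6 - 1*19/4 = 6 - 19/4 = 5/4 ≈ 1.2500)
y(s) = (-3 + s)**2
(C(6 - R) + y(F(-1)))**2 = ((6 - 1*5/4) + (-3 - 1)**2)**2 = ((6 - 5/4) + (-4)**2)**2 = (19/4 + 16)**2 = (83/4)**2 = 6889/16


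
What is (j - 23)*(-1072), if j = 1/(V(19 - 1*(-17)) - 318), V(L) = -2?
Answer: 493187/20 ≈ 24659.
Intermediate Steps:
j = -1/320 (j = 1/(-2 - 318) = 1/(-320) = -1/320 ≈ -0.0031250)
(j - 23)*(-1072) = (-1/320 - 23)*(-1072) = -7361/320*(-1072) = 493187/20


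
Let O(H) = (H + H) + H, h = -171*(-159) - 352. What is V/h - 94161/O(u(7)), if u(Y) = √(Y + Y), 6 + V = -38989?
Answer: -38995/26837 - 31387*√14/14 ≈ -8390.0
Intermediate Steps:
h = 26837 (h = 27189 - 352 = 26837)
V = -38995 (V = -6 - 38989 = -38995)
u(Y) = √2*√Y (u(Y) = √(2*Y) = √2*√Y)
O(H) = 3*H (O(H) = 2*H + H = 3*H)
V/h - 94161/O(u(7)) = -38995/26837 - 94161*√14/42 = -38995*1/26837 - 94161*√14/42 = -38995/26837 - 31387*√14/14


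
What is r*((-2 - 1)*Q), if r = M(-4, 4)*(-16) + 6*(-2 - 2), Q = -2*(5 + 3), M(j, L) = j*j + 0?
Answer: -13440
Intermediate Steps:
M(j, L) = j**2 (M(j, L) = j**2 + 0 = j**2)
Q = -16 (Q = -2*8 = -16)
r = -280 (r = (-4)**2*(-16) + 6*(-2 - 2) = 16*(-16) + 6*(-4) = -256 - 24 = -280)
r*((-2 - 1)*Q) = -280*(-2 - 1)*(-16) = -(-840)*(-16) = -280*48 = -13440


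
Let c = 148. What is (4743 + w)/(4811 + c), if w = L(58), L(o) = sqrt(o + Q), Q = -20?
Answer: 527/551 + sqrt(38)/4959 ≈ 0.95769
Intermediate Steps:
L(o) = sqrt(-20 + o) (L(o) = sqrt(o - 20) = sqrt(-20 + o))
w = sqrt(38) (w = sqrt(-20 + 58) = sqrt(38) ≈ 6.1644)
(4743 + w)/(4811 + c) = (4743 + sqrt(38))/(4811 + 148) = (4743 + sqrt(38))/4959 = (4743 + sqrt(38))*(1/4959) = 527/551 + sqrt(38)/4959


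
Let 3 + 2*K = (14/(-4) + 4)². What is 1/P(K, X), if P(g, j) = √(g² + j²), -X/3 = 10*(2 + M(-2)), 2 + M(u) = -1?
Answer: 8*√57721/57721 ≈ 0.033298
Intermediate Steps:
M(u) = -3 (M(u) = -2 - 1 = -3)
X = 30 (X = -30*(2 - 3) = -30*(-1) = -3*(-10) = 30)
K = -11/8 (K = -3/2 + (14/(-4) + 4)²/2 = -3/2 + (14*(-¼) + 4)²/2 = -3/2 + (-7/2 + 4)²/2 = -3/2 + (½)²/2 = -3/2 + (½)*(¼) = -3/2 + ⅛ = -11/8 ≈ -1.3750)
1/P(K, X) = 1/(√((-11/8)² + 30²)) = 1/(√(121/64 + 900)) = 1/(√(57721/64)) = 1/(√57721/8) = 8*√57721/57721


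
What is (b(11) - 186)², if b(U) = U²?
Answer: 4225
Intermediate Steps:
(b(11) - 186)² = (11² - 186)² = (121 - 186)² = (-65)² = 4225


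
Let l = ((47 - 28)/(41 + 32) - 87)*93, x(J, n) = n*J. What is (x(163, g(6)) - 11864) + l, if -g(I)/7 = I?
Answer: -1954706/73 ≈ -26777.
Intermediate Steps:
g(I) = -7*I
x(J, n) = J*n
l = -588876/73 (l = (19/73 - 87)*93 = -6332/73*93 = -588876/73 ≈ -8066.8)
(x(163, g(6)) - 11864) + l = (163*(-7*6) - 11864) - 588876/73 = (163*(-42) - 11864) - 588876/73 = (-6846 - 11864) - 588876/73 = -18710 - 588876/73 = -1954706/73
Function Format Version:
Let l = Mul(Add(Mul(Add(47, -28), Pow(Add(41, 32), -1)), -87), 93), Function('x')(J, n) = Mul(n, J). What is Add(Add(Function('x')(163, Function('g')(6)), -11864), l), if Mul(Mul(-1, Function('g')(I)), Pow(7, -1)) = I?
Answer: Rational(-1954706, 73) ≈ -26777.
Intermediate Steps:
Function('g')(I) = Mul(-7, I)
Function('x')(J, n) = Mul(J, n)
l = Rational(-588876, 73) (l = Mul(Add(Mul(19, Pow(73, -1)), -87), 93) = Mul(Add(Mul(19, Rational(1, 73)), -87), 93) = Mul(Add(Rational(19, 73), -87), 93) = Mul(Rational(-6332, 73), 93) = Rational(-588876, 73) ≈ -8066.8)
Add(Add(Function('x')(163, Function('g')(6)), -11864), l) = Add(Add(Mul(163, Mul(-7, 6)), -11864), Rational(-588876, 73)) = Add(Add(Mul(163, -42), -11864), Rational(-588876, 73)) = Add(Add(-6846, -11864), Rational(-588876, 73)) = Add(-18710, Rational(-588876, 73)) = Rational(-1954706, 73)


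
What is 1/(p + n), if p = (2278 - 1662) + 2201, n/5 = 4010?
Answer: 1/22867 ≈ 4.3731e-5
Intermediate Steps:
n = 20050 (n = 5*4010 = 20050)
p = 2817 (p = 616 + 2201 = 2817)
1/(p + n) = 1/(2817 + 20050) = 1/22867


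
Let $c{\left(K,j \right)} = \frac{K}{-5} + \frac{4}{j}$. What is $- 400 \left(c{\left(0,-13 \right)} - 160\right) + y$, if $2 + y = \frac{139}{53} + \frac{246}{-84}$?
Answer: $\frac{618508957}{9646} \approx 64121.0$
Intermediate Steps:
$y = - \frac{1711}{742}$ ($y = -2 + \left(\frac{139}{53} + \frac{246}{-84}\right) = -2 + \left(139 \cdot \frac{1}{53} + 246 \left(- \frac{1}{84}\right)\right) = -2 + \left(\frac{139}{53} - \frac{41}{14}\right) = -2 - \frac{227}{742} = - \frac{1711}{742} \approx -2.3059$)
$c{\left(K,j \right)} = \frac{4}{j} - \frac{K}{5}$ ($c{\left(K,j \right)} = K \left(- \frac{1}{5}\right) + \frac{4}{j} = - \frac{K}{5} + \frac{4}{j} = \frac{4}{j} - \frac{K}{5}$)
$- 400 \left(c{\left(0,-13 \right)} - 160\right) + y = - 400 \left(\left(\frac{4}{-13} - 0\right) - 160\right) - \frac{1711}{742} = - 400 \left(\left(4 \left(- \frac{1}{13}\right) + 0\right) - 160\right) - \frac{1711}{742} = - 400 \left(\left(- \frac{4}{13} + 0\right) - 160\right) - \frac{1711}{742} = - 400 \left(- \frac{4}{13} - 160\right) - \frac{1711}{742} = \left(-400\right) \left(- \frac{2084}{13}\right) - \frac{1711}{742} = \frac{833600}{13} - \frac{1711}{742} = \frac{618508957}{9646}$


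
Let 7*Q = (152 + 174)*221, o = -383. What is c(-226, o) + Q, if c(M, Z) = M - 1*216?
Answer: 68952/7 ≈ 9850.3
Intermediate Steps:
c(M, Z) = -216 + M (c(M, Z) = M - 216 = -216 + M)
Q = 72046/7 (Q = ((152 + 174)*221)/7 = (326*221)/7 = (⅐)*72046 = 72046/7 ≈ 10292.)
c(-226, o) + Q = (-216 - 226) + 72046/7 = -442 + 72046/7 = 68952/7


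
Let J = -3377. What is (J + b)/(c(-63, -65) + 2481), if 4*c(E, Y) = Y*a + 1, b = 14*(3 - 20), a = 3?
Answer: -1446/973 ≈ -1.4861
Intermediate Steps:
b = -238 (b = 14*(-17) = -238)
c(E, Y) = 1/4 + 3*Y/4 (c(E, Y) = (Y*3 + 1)/4 = (3*Y + 1)/4 = (1 + 3*Y)/4 = 1/4 + 3*Y/4)
(J + b)/(c(-63, -65) + 2481) = (-3377 - 238)/((1/4 + (3/4)*(-65)) + 2481) = -3615/((1/4 - 195/4) + 2481) = -3615/(-97/2 + 2481) = -3615/4865/2 = -3615*2/4865 = -1446/973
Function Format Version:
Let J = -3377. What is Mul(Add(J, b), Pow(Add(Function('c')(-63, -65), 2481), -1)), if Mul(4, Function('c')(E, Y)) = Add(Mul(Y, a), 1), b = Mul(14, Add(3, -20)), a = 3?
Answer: Rational(-1446, 973) ≈ -1.4861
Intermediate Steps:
b = -238 (b = Mul(14, -17) = -238)
Function('c')(E, Y) = Add(Rational(1, 4), Mul(Rational(3, 4), Y)) (Function('c')(E, Y) = Mul(Rational(1, 4), Add(Mul(Y, 3), 1)) = Mul(Rational(1, 4), Add(Mul(3, Y), 1)) = Mul(Rational(1, 4), Add(1, Mul(3, Y))) = Add(Rational(1, 4), Mul(Rational(3, 4), Y)))
Mul(Add(J, b), Pow(Add(Function('c')(-63, -65), 2481), -1)) = Mul(Add(-3377, -238), Pow(Add(Add(Rational(1, 4), Mul(Rational(3, 4), -65)), 2481), -1)) = Mul(-3615, Pow(Add(Add(Rational(1, 4), Rational(-195, 4)), 2481), -1)) = Mul(-3615, Pow(Add(Rational(-97, 2), 2481), -1)) = Mul(-3615, Pow(Rational(4865, 2), -1)) = Mul(-3615, Rational(2, 4865)) = Rational(-1446, 973)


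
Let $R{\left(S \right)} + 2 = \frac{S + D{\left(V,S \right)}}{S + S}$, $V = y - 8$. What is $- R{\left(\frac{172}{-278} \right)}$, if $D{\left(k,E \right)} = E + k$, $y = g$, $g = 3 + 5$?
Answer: $1$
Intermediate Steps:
$g = 8$
$y = 8$
$V = 0$ ($V = 8 - 8 = 0$)
$R{\left(S \right)} = -1$ ($R{\left(S \right)} = -2 + \frac{S + \left(S + 0\right)}{S + S} = -2 + \frac{S + S}{2 S} = -2 + 2 S \frac{1}{2 S} = -2 + 1 = -1$)
$- R{\left(\frac{172}{-278} \right)} = \left(-1\right) \left(-1\right) = 1$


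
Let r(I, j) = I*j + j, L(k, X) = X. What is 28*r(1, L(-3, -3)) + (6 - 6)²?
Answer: -168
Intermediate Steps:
r(I, j) = j + I*j
28*r(1, L(-3, -3)) + (6 - 6)² = 28*(-3*(1 + 1)) + (6 - 6)² = 28*(-3*2) + 0² = 28*(-6) + 0 = -168 + 0 = -168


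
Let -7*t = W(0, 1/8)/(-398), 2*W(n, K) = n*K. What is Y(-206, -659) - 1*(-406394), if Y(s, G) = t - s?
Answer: 406600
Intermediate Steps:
W(n, K) = K*n/2 (W(n, K) = (n*K)/2 = (K*n)/2 = K*n/2)
t = 0 (t = -(1/2)*0/8/(7*(-398)) = -(1/2)*(1/8)*0*(-1)/(7*398) = -0*(-1)/398 = -1/7*0 = 0)
Y(s, G) = -s (Y(s, G) = 0 - s = -s)
Y(-206, -659) - 1*(-406394) = -1*(-206) - 1*(-406394) = 206 + 406394 = 406600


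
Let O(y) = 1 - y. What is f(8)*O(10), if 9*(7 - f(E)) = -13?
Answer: -76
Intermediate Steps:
f(E) = 76/9 (f(E) = 7 - 1/9*(-13) = 7 + 13/9 = 76/9)
f(8)*O(10) = 76*(1 - 1*10)/9 = 76*(1 - 10)/9 = (76/9)*(-9) = -76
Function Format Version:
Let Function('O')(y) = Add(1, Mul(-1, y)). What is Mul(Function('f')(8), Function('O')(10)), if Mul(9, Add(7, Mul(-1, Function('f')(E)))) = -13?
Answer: -76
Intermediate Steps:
Function('f')(E) = Rational(76, 9) (Function('f')(E) = Add(7, Mul(Rational(-1, 9), -13)) = Add(7, Rational(13, 9)) = Rational(76, 9))
Mul(Function('f')(8), Function('O')(10)) = Mul(Rational(76, 9), Add(1, Mul(-1, 10))) = Mul(Rational(76, 9), Add(1, -10)) = Mul(Rational(76, 9), -9) = -76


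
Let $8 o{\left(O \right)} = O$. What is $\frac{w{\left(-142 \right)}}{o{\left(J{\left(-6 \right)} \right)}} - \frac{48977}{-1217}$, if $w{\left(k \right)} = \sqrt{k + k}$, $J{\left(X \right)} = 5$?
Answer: $\frac{48977}{1217} + \frac{16 i \sqrt{71}}{5} \approx 40.244 + 26.964 i$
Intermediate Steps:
$w{\left(k \right)} = \sqrt{2} \sqrt{k}$ ($w{\left(k \right)} = \sqrt{2 k} = \sqrt{2} \sqrt{k}$)
$o{\left(O \right)} = \frac{O}{8}$
$\frac{w{\left(-142 \right)}}{o{\left(J{\left(-6 \right)} \right)}} - \frac{48977}{-1217} = \frac{\sqrt{2} \sqrt{-142}}{\frac{1}{8} \cdot 5} - \frac{48977}{-1217} = \frac{\sqrt{2} i \sqrt{142}}{\frac{5}{8}} - - \frac{48977}{1217} = 2 i \sqrt{71} \cdot \frac{8}{5} + \frac{48977}{1217} = \frac{16 i \sqrt{71}}{5} + \frac{48977}{1217} = \frac{48977}{1217} + \frac{16 i \sqrt{71}}{5}$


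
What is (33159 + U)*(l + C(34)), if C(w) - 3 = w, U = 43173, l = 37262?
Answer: 2847107268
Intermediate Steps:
C(w) = 3 + w
(33159 + U)*(l + C(34)) = (33159 + 43173)*(37262 + (3 + 34)) = 76332*(37262 + 37) = 76332*37299 = 2847107268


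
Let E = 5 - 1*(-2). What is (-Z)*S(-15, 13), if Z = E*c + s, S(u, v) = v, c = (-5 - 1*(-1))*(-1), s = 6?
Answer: -442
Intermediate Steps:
c = 4 (c = (-5 + 1)*(-1) = -4*(-1) = 4)
E = 7 (E = 5 + 2 = 7)
Z = 34 (Z = 7*4 + 6 = 28 + 6 = 34)
(-Z)*S(-15, 13) = -1*34*13 = -34*13 = -442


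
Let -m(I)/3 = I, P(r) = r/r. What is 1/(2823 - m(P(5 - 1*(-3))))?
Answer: 1/2826 ≈ 0.00035386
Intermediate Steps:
P(r) = 1
m(I) = -3*I
1/(2823 - m(P(5 - 1*(-3)))) = 1/(2823 - (-3)) = 1/(2823 - 1*(-3)) = 1/(2823 + 3) = 1/2826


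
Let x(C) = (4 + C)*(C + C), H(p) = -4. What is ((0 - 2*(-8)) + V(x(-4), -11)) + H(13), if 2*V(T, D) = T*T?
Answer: 12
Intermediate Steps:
x(C) = 2*C*(4 + C) (x(C) = (4 + C)*(2*C) = 2*C*(4 + C))
V(T, D) = T²/2 (V(T, D) = (T*T)/2 = T²/2)
((0 - 2*(-8)) + V(x(-4), -11)) + H(13) = ((0 - 2*(-8)) + (2*(-4)*(4 - 4))²/2) - 4 = ((0 + 16) + (2*(-4)*0)²/2) - 4 = (16 + (½)*0²) - 4 = (16 + (½)*0) - 4 = (16 + 0) - 4 = 16 - 4 = 12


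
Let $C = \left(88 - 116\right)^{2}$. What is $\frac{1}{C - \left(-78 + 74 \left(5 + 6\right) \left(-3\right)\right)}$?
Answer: $\frac{1}{3304} \approx 0.00030266$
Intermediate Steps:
$C = 784$ ($C = \left(-28\right)^{2} = 784$)
$\frac{1}{C - \left(-78 + 74 \left(5 + 6\right) \left(-3\right)\right)} = \frac{1}{784 - \left(-78 + 74 \left(5 + 6\right) \left(-3\right)\right)} = \frac{1}{784 - \left(-78 + 74 \cdot 11 \left(-3\right)\right)} = \frac{1}{784 + \left(78 - -2442\right)} = \frac{1}{784 + \left(78 + 2442\right)} = \frac{1}{784 + 2520} = \frac{1}{3304}$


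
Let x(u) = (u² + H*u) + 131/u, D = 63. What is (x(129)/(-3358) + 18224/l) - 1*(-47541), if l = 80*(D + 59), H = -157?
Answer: 3140764968622/66060255 ≈ 47544.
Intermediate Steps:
l = 9760 (l = 80*(63 + 59) = 80*122 = 9760)
x(u) = u² - 157*u + 131/u (x(u) = (u² - 157*u) + 131/u = u² - 157*u + 131/u)
(x(129)/(-3358) + 18224/l) - 1*(-47541) = (((131 + 129²*(-157 + 129))/129)/(-3358) + 18224/9760) - 1*(-47541) = (((131 + 16641*(-28))/129)*(-1/3358) + 18224*(1/9760)) + 47541 = (((131 - 465948)/129)*(-1/3358) + 1139/610) + 47541 = (((1/129)*(-465817))*(-1/3358) + 1139/610) + 47541 = (-465817/129*(-1/3358) + 1139/610) + 47541 = (465817/433182 + 1139/610) + 47541 = 194385667/66060255 + 47541 = 3140764968622/66060255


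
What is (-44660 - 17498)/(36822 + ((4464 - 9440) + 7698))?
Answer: -31079/19772 ≈ -1.5719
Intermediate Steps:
(-44660 - 17498)/(36822 + ((4464 - 9440) + 7698)) = -62158/(36822 + (-4976 + 7698)) = -62158/(36822 + 2722) = -62158/39544 = -62158*1/39544 = -31079/19772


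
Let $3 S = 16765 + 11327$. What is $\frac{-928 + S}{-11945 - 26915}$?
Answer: $- \frac{2109}{9715} \approx -0.21709$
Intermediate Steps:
$S = 9364$ ($S = \frac{16765 + 11327}{3} = \frac{1}{3} \cdot 28092 = 9364$)
$\frac{-928 + S}{-11945 - 26915} = \frac{-928 + 9364}{-11945 - 26915} = \frac{8436}{-38860} = 8436 \left(- \frac{1}{38860}\right) = - \frac{2109}{9715}$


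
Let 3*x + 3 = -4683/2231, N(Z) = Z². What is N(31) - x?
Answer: 2147783/2231 ≈ 962.70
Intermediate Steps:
x = -3792/2231 (x = -1 + (-4683/2231)/3 = -1 + (-4683*1/2231)/3 = -1 + (⅓)*(-4683/2231) = -1 - 1561/2231 = -3792/2231 ≈ -1.6997)
N(31) - x = 31² - 1*(-3792/2231) = 961 + 3792/2231 = 2147783/2231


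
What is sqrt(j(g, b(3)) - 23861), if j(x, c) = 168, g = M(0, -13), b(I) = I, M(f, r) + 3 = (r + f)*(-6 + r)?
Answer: I*sqrt(23693) ≈ 153.93*I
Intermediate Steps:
M(f, r) = -3 + (-6 + r)*(f + r) (M(f, r) = -3 + (r + f)*(-6 + r) = -3 + (f + r)*(-6 + r) = -3 + (-6 + r)*(f + r))
g = 244 (g = -3 + (-13)**2 - 6*0 - 6*(-13) + 0*(-13) = -3 + 169 + 0 + 78 + 0 = 244)
sqrt(j(g, b(3)) - 23861) = sqrt(168 - 23861) = sqrt(-23693) = I*sqrt(23693)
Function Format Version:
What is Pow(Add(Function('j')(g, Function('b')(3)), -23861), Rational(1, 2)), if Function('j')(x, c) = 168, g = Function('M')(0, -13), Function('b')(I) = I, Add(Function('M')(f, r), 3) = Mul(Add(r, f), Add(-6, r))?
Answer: Mul(I, Pow(23693, Rational(1, 2))) ≈ Mul(153.93, I)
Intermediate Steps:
Function('M')(f, r) = Add(-3, Mul(Add(-6, r), Add(f, r))) (Function('M')(f, r) = Add(-3, Mul(Add(r, f), Add(-6, r))) = Add(-3, Mul(Add(f, r), Add(-6, r))) = Add(-3, Mul(Add(-6, r), Add(f, r))))
g = 244 (g = Add(-3, Pow(-13, 2), Mul(-6, 0), Mul(-6, -13), Mul(0, -13)) = Add(-3, 169, 0, 78, 0) = 244)
Pow(Add(Function('j')(g, Function('b')(3)), -23861), Rational(1, 2)) = Pow(Add(168, -23861), Rational(1, 2)) = Pow(-23693, Rational(1, 2)) = Mul(I, Pow(23693, Rational(1, 2)))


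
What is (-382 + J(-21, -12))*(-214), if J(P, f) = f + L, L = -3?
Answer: 84958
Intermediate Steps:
J(P, f) = -3 + f (J(P, f) = f - 3 = -3 + f)
(-382 + J(-21, -12))*(-214) = (-382 + (-3 - 12))*(-214) = (-382 - 15)*(-214) = -397*(-214) = 84958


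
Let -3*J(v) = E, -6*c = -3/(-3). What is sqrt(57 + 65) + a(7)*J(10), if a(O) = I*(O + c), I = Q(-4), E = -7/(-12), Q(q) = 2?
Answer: -287/108 + sqrt(122) ≈ 8.3880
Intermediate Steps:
c = -1/6 (c = -(-1)/(2*(-3)) = -(-1)*(-1)/(2*3) = -1/6*1 = -1/6 ≈ -0.16667)
E = 7/12 (E = -7*(-1/12) = 7/12 ≈ 0.58333)
I = 2
a(O) = -1/3 + 2*O (a(O) = 2*(O - 1/6) = 2*(-1/6 + O) = -1/3 + 2*O)
J(v) = -7/36 (J(v) = -1/3*7/12 = -7/36)
sqrt(57 + 65) + a(7)*J(10) = sqrt(57 + 65) + (-1/3 + 2*7)*(-7/36) = sqrt(122) + (-1/3 + 14)*(-7/36) = sqrt(122) + (41/3)*(-7/36) = sqrt(122) - 287/108 = -287/108 + sqrt(122)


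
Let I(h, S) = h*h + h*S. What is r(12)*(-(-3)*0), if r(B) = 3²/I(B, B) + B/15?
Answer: 0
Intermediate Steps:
I(h, S) = h² + S*h
r(B) = B/15 + 9/(2*B²) (r(B) = 3²/((B*(B + B))) + B/15 = 9/((B*(2*B))) + B*(1/15) = 9/((2*B²)) + B/15 = 9*(1/(2*B²)) + B/15 = 9/(2*B²) + B/15 = B/15 + 9/(2*B²))
r(12)*(-(-3)*0) = ((1/15)*12 + (9/2)/12²)*(-(-3)*0) = (⅘ + (9/2)*(1/144))*(-3*0) = (⅘ + 1/32)*0 = (133/160)*0 = 0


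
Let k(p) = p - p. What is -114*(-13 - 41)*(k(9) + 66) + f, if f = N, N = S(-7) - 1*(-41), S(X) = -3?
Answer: 406334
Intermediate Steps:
k(p) = 0
N = 38 (N = -3 - 1*(-41) = -3 + 41 = 38)
f = 38
-114*(-13 - 41)*(k(9) + 66) + f = -114*(-13 - 41)*(0 + 66) + 38 = -(-6156)*66 + 38 = -114*(-3564) + 38 = 406296 + 38 = 406334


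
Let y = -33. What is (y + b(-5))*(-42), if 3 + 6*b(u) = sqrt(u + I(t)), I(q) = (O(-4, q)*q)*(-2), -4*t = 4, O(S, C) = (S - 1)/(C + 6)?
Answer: 1407 - 7*I*sqrt(7) ≈ 1407.0 - 18.52*I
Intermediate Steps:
O(S, C) = (-1 + S)/(6 + C)
t = -1 (t = -1/4*4 = -1)
I(q) = 10*q/(6 + q) (I(q) = (((-1 - 4)/(6 + q))*q)*(-2) = ((-5/(6 + q))*q)*(-2) = -5*q/(6 + q)*(-2) = 10*q/(6 + q))
b(u) = -1/2 + sqrt(-2 + u)/6 (b(u) = -1/2 + sqrt(u + 10*(-1)/(6 - 1))/6 = -1/2 + sqrt(u + 10*(-1)/5)/6 = -1/2 + sqrt(u + 10*(-1)*(1/5))/6 = -1/2 + sqrt(u - 2)/6 = -1/2 + sqrt(-2 + u)/6)
(y + b(-5))*(-42) = (-33 + (-1/2 + sqrt(-2 - 5)/6))*(-42) = (-33 + (-1/2 + sqrt(-7)/6))*(-42) = (-33 + (-1/2 + (I*sqrt(7))/6))*(-42) = (-33 + (-1/2 + I*sqrt(7)/6))*(-42) = (-67/2 + I*sqrt(7)/6)*(-42) = 1407 - 7*I*sqrt(7)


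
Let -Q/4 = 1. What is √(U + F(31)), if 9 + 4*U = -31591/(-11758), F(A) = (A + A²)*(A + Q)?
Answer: √14810739616606/23516 ≈ 163.65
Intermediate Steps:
Q = -4 (Q = -4*1 = -4)
F(A) = (-4 + A)*(A + A²) (F(A) = (A + A²)*(A - 4) = (A + A²)*(-4 + A) = (-4 + A)*(A + A²))
U = -74231/47032 (U = -9/4 + (-31591/(-11758))/4 = -9/4 + (-31591*(-1/11758))/4 = -9/4 + (¼)*(31591/11758) = -9/4 + 31591/47032 = -74231/47032 ≈ -1.5783)
√(U + F(31)) = √(-74231/47032 + 31*(-4 + 31² - 3*31)) = √(-74231/47032 + 31*(-4 + 961 - 93)) = √(-74231/47032 + 31*864) = √(-74231/47032 + 26784) = √(1259630857/47032) = √14810739616606/23516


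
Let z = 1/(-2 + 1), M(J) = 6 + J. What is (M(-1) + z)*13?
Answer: 52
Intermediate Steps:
z = -1 (z = 1/(-1) = -1)
(M(-1) + z)*13 = ((6 - 1) - 1)*13 = (5 - 1)*13 = 4*13 = 52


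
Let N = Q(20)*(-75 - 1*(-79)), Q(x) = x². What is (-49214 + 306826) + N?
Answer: 259212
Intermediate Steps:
N = 1600 (N = 20²*(-75 - 1*(-79)) = 400*(-75 + 79) = 400*4 = 1600)
(-49214 + 306826) + N = (-49214 + 306826) + 1600 = 257612 + 1600 = 259212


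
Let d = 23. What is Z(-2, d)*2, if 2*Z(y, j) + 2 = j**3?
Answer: 12165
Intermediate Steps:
Z(y, j) = -1 + j**3/2
Z(-2, d)*2 = (-1 + (1/2)*23**3)*2 = (-1 + (1/2)*12167)*2 = (-1 + 12167/2)*2 = (12165/2)*2 = 12165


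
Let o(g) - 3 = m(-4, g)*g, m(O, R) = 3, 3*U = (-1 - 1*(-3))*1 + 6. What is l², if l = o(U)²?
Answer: 14641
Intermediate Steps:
U = 8/3 (U = ((-1 - 1*(-3))*1 + 6)/3 = ((-1 + 3)*1 + 6)/3 = (2*1 + 6)/3 = (2 + 6)/3 = (⅓)*8 = 8/3 ≈ 2.6667)
o(g) = 3 + 3*g
l = 121 (l = (3 + 3*(8/3))² = (3 + 8)² = 11² = 121)
l² = 121² = 14641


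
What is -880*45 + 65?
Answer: -39535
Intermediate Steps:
-880*45 + 65 = -440*90 + 65 = -39600 + 65 = -39535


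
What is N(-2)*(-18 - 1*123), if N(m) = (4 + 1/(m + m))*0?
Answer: 0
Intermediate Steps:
N(m) = 0 (N(m) = (4 + 1/(2*m))*0 = 0)
N(-2)*(-18 - 1*123) = 0*(-18 - 1*123) = 0*(-18 - 123) = 0*(-141) = 0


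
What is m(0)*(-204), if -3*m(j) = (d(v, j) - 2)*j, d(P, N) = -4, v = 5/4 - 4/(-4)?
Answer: 0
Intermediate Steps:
v = 9/4 (v = 5*(¼) - 4*(-¼) = 5/4 + 1 = 9/4 ≈ 2.2500)
m(j) = 2*j (m(j) = -(-4 - 2)*j/3 = -(-2)*j = 2*j)
m(0)*(-204) = (2*0)*(-204) = 0*(-204) = 0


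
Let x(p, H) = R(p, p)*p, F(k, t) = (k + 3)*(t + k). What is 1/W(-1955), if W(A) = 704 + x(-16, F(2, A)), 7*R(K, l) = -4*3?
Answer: 7/5120 ≈ 0.0013672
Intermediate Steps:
R(K, l) = -12/7 (R(K, l) = (-4*3)/7 = (1/7)*(-12) = -12/7)
F(k, t) = (3 + k)*(k + t)
x(p, H) = -12*p/7
W(A) = 5120/7 (W(A) = 704 - 12/7*(-16) = 704 + 192/7 = 5120/7)
1/W(-1955) = 1/(5120/7) = 7/5120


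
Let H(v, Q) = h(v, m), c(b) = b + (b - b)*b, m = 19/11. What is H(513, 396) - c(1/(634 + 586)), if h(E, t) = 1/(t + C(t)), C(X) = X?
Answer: 6691/23180 ≈ 0.28865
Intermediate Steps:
m = 19/11 (m = 19*(1/11) = 19/11 ≈ 1.7273)
c(b) = b (c(b) = b + 0*b = b + 0 = b)
h(E, t) = 1/(2*t) (h(E, t) = 1/(t + t) = 1/(2*t))
H(v, Q) = 11/38 (H(v, Q) = 1/(2*(19/11)) = (½)*(11/19) = 11/38)
H(513, 396) - c(1/(634 + 586)) = 11/38 - 1/(634 + 586) = 11/38 - 1/1220 = 6691/23180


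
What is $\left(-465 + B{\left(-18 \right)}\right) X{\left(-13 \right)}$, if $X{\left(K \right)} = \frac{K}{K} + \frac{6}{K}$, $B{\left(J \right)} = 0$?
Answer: $- \frac{3255}{13} \approx -250.38$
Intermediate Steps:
$X{\left(K \right)} = 1 + \frac{6}{K}$
$\left(-465 + B{\left(-18 \right)}\right) X{\left(-13 \right)} = \left(-465 + 0\right) \frac{6 - 13}{-13} = - 465 \left(\left(- \frac{1}{13}\right) \left(-7\right)\right) = \left(-465\right) \frac{7}{13} = - \frac{3255}{13}$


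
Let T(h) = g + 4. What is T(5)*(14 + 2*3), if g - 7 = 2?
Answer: 260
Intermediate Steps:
g = 9 (g = 7 + 2 = 9)
T(h) = 13 (T(h) = 9 + 4 = 13)
T(5)*(14 + 2*3) = 13*(14 + 2*3) = 13*(14 + 6) = 13*20 = 260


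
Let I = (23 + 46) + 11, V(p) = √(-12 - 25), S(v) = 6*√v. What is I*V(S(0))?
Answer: 80*I*√37 ≈ 486.62*I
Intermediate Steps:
V(p) = I*√37 (V(p) = √(-37) = I*√37)
I = 80 (I = 69 + 11 = 80)
I*V(S(0)) = 80*(I*√37) = 80*I*√37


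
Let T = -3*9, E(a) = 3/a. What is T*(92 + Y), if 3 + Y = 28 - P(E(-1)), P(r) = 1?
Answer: -3132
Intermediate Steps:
Y = 24 (Y = -3 + (28 - 1*1) = -3 + (28 - 1) = -3 + 27 = 24)
T = -27
T*(92 + Y) = -27*(92 + 24) = -27*116 = -3132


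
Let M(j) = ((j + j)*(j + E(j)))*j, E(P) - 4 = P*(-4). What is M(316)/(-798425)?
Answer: 188528128/798425 ≈ 236.13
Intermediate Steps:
E(P) = 4 - 4*P (E(P) = 4 + P*(-4) = 4 - 4*P)
M(j) = 2*j²*(4 - 3*j) (M(j) = ((j + j)*(j + (4 - 4*j)))*j = ((2*j)*(4 - 3*j))*j = (2*j*(4 - 3*j))*j = 2*j²*(4 - 3*j))
M(316)/(-798425) = (316²*(8 - 6*316))/(-798425) = (99856*(8 - 1896))*(-1/798425) = (99856*(-1888))*(-1/798425) = -188528128*(-1/798425) = 188528128/798425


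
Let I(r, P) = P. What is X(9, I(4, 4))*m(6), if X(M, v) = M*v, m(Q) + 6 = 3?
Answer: -108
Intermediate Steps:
m(Q) = -3 (m(Q) = -6 + 3 = -3)
X(9, I(4, 4))*m(6) = (9*4)*(-3) = 36*(-3) = -108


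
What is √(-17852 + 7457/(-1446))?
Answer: I*√37337815254/1446 ≈ 133.63*I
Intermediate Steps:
√(-17852 + 7457/(-1446)) = √(-17852 + 7457*(-1/1446)) = √(-17852 - 7457/1446) = √(-25821449/1446) = I*√37337815254/1446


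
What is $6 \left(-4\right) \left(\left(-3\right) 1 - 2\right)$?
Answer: $120$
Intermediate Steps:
$6 \left(-4\right) \left(\left(-3\right) 1 - 2\right) = - 24 \left(-3 - 2\right) = \left(-24\right) \left(-5\right) = 120$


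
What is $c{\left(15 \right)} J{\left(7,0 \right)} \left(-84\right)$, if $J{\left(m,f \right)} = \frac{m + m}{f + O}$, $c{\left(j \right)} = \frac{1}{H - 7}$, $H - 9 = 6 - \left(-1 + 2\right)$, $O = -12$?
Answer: $14$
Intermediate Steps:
$H = 14$ ($H = 9 + \left(6 - \left(-1 + 2\right)\right) = 9 + \left(6 - 1\right) = 9 + 5 = 14$)
$c{\left(j \right)} = \frac{1}{7}$ ($c{\left(j \right)} = \frac{1}{14 - 7} = \frac{1}{7}$)
$J{\left(m,f \right)} = \frac{2 m}{-12 + f}$ ($J{\left(m,f \right)} = \frac{m + m}{f - 12} = \frac{2 m}{-12 + f}$)
$c{\left(15 \right)} J{\left(7,0 \right)} \left(-84\right) = \frac{2 \cdot 7 \frac{1}{-12 + 0}}{7} \left(-84\right) = \frac{2 \cdot 7 \frac{1}{-12}}{7} \left(-84\right) = \frac{2 \cdot 7 \left(- \frac{1}{12}\right)}{7} \left(-84\right) = \frac{1}{7} \left(- \frac{7}{6}\right) \left(-84\right) = \left(- \frac{1}{6}\right) \left(-84\right) = 14$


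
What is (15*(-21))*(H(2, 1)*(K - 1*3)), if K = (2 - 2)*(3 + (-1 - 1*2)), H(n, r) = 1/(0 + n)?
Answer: 945/2 ≈ 472.50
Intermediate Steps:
H(n, r) = 1/n
K = 0 (K = 0*(3 + (-1 - 2)) = 0*(3 - 3) = 0*0 = 0)
(15*(-21))*(H(2, 1)*(K - 1*3)) = (15*(-21))*((0 - 1*3)/2) = -315*(0 - 3)/2 = -315*(-3)/2 = -315*(-3/2) = 945/2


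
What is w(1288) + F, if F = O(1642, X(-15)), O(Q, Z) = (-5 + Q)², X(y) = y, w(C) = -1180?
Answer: 2678589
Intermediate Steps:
F = 2679769 (F = (-5 + 1642)² = 1637² = 2679769)
w(1288) + F = -1180 + 2679769 = 2678589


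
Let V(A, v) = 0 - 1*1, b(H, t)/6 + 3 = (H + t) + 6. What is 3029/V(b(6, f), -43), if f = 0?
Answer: -3029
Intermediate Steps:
b(H, t) = 18 + 6*H + 6*t (b(H, t) = -18 + 6*((H + t) + 6) = -18 + 6*(6 + H + t) = -18 + (36 + 6*H + 6*t) = 18 + 6*H + 6*t)
V(A, v) = -1 (V(A, v) = 0 - 1 = -1)
3029/V(b(6, f), -43) = 3029/(-1) = 3029*(-1) = -3029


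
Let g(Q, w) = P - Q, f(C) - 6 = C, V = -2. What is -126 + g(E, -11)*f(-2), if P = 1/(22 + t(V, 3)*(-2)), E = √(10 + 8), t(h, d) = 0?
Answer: -1384/11 - 12*√2 ≈ -142.79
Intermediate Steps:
f(C) = 6 + C
E = 3*√2 (E = √18 = 3*√2 ≈ 4.2426)
P = 1/22 (P = 1/(22 + 0*(-2)) = 1/(22 + 0) = 1/22 ≈ 0.045455)
g(Q, w) = 1/22 - Q
-126 + g(E, -11)*f(-2) = -126 + (1/22 - 3*√2)*(6 - 2) = -126 + (1/22 - 3*√2)*4 = -126 + (2/11 - 12*√2) = -1384/11 - 12*√2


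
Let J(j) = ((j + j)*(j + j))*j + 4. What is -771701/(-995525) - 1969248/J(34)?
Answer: -91955439199/7825822025 ≈ -11.750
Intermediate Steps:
J(j) = 4 + 4*j**3 (J(j) = ((2*j)*(2*j))*j + 4 = (4*j**2)*j + 4 = 4*j**3 + 4 = 4 + 4*j**3)
-771701/(-995525) - 1969248/J(34) = -771701/(-995525) - 1969248/(4 + 4*34**3) = -771701*(-1/995525) - 1969248/(4 + 4*39304) = 771701/995525 - 1969248/(4 + 157216) = 771701/995525 - 1969248/157220 = 771701/995525 - 1969248*1/157220 = 771701/995525 - 492312/39305 = -91955439199/7825822025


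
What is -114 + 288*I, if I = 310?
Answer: 89166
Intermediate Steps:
-114 + 288*I = -114 + 288*310 = -114 + 89280 = 89166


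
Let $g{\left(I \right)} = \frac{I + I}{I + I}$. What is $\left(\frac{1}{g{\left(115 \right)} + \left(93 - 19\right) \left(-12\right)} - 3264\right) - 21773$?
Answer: $- \frac{22207820}{887} \approx -25037.0$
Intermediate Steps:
$g{\left(I \right)} = 1$ ($g{\left(I \right)} = \frac{2 I}{2 I} = 2 I \frac{1}{2 I} = 1$)
$\left(\frac{1}{g{\left(115 \right)} + \left(93 - 19\right) \left(-12\right)} - 3264\right) - 21773 = \left(\frac{1}{1 + \left(93 - 19\right) \left(-12\right)} - 3264\right) - 21773 = \left(\frac{1}{1 + 74 \left(-12\right)} - 3264\right) - 21773 = \left(\frac{1}{1 - 888} - 3264\right) - 21773 = \left(\frac{1}{-887} - 3264\right) - 21773 = \left(- \frac{1}{887} - 3264\right) - 21773 = - \frac{2895169}{887} - 21773 = - \frac{22207820}{887}$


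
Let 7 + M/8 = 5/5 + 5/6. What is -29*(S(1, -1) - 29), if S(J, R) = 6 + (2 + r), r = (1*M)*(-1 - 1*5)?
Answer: -6583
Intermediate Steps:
M = -124/3 (M = -56 + 8*(5/5 + 5/6) = -56 + 8*(5*(1/5) + 5*(1/6)) = -56 + 8*(1 + 5/6) = -56 + 8*(11/6) = -56 + 44/3 = -124/3 ≈ -41.333)
r = 248 (r = (1*(-124/3))*(-1 - 1*5) = -124*(-1 - 5)/3 = -124/3*(-6) = 248)
S(J, R) = 256 (S(J, R) = 6 + (2 + 248) = 6 + 250 = 256)
-29*(S(1, -1) - 29) = -29*(256 - 29) = -29*227 = -6583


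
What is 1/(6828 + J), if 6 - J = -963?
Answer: 1/7797 ≈ 0.00012825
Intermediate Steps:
J = 969 (J = 6 - 1*(-963) = 6 + 963 = 969)
1/(6828 + J) = 1/(6828 + 969) = 1/7797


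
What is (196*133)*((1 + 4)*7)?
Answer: 912380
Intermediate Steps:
(196*133)*((1 + 4)*7) = 26068*(5*7) = 26068*35 = 912380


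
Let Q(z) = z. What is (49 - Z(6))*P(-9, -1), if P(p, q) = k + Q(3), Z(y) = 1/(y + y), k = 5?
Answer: 1174/3 ≈ 391.33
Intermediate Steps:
Z(y) = 1/(2*y)
P(p, q) = 8 (P(p, q) = 5 + 3 = 8)
(49 - Z(6))*P(-9, -1) = (49 - 1/(2*6))*8 = (49 - 1*1/12)*8 = (49 - 1/12)*8 = (587/12)*8 = 1174/3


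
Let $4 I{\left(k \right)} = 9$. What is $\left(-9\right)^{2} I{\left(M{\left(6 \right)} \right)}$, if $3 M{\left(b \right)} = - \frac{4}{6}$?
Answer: $\frac{729}{4} \approx 182.25$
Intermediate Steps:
$M{\left(b \right)} = - \frac{2}{9}$ ($M{\left(b \right)} = \frac{\left(-4\right) \frac{1}{6}}{3} = \frac{1}{3} \left(- \frac{2}{3}\right) = - \frac{2}{9}$)
$I{\left(k \right)} = \frac{9}{4}$ ($I{\left(k \right)} = \frac{1}{4} \cdot 9 = \frac{9}{4}$)
$\left(-9\right)^{2} I{\left(M{\left(6 \right)} \right)} = \left(-9\right)^{2} \cdot \frac{9}{4} = 81 \cdot \frac{9}{4} = \frac{729}{4}$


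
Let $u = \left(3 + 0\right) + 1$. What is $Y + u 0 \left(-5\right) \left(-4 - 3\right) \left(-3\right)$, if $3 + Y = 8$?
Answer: $5$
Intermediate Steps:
$Y = 5$ ($Y = -3 + 8 = 5$)
$u = 4$ ($u = 3 + 1 = 4$)
$Y + u 0 \left(-5\right) \left(-4 - 3\right) \left(-3\right) = 5 + 4 \cdot 0 \left(-5\right) \left(-4 - 3\right) \left(-3\right) = 5 + 0 \left(-5\right) \left(\left(-7\right) \left(-3\right)\right) = 5 + 0 \cdot 21 = 5 + 0 = 5$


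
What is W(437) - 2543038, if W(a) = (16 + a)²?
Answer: -2337829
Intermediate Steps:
W(437) - 2543038 = (16 + 437)² - 2543038 = 453² - 2543038 = 205209 - 2543038 = -2337829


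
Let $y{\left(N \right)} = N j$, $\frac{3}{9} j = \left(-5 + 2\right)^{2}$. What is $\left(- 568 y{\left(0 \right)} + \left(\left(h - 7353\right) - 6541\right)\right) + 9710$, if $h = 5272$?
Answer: $1088$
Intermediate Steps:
$j = 27$ ($j = 3 \left(-5 + 2\right)^{2} = 3 \left(-3\right)^{2} = 3 \cdot 9 = 27$)
$y{\left(N \right)} = 27 N$ ($y{\left(N \right)} = N 27 = 27 N$)
$\left(- 568 y{\left(0 \right)} + \left(\left(h - 7353\right) - 6541\right)\right) + 9710 = \left(- 568 \cdot 27 \cdot 0 + \left(\left(5272 - 7353\right) - 6541\right)\right) + 9710 = \left(\left(-568\right) 0 - 8622\right) + 9710 = \left(0 - 8622\right) + 9710 = -8622 + 9710 = 1088$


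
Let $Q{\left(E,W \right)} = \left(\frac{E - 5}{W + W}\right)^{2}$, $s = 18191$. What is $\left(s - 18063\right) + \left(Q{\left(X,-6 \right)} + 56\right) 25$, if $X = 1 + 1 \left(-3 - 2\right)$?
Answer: $\frac{24673}{16} \approx 1542.1$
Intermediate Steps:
$X = -4$ ($X = 1 + 1 \left(-5\right) = 1 - 5 = -4$)
$Q{\left(E,W \right)} = \frac{\left(-5 + E\right)^{2}}{4 W^{2}}$ ($Q{\left(E,W \right)} = \left(\frac{-5 + E}{2 W}\right)^{2} = \frac{\left(-5 + E\right)^{2}}{4 W^{2}}$)
$\left(s - 18063\right) + \left(Q{\left(X,-6 \right)} + 56\right) 25 = \left(18191 - 18063\right) + \left(\frac{\left(-5 - 4\right)^{2}}{4 \cdot 36} + 56\right) 25 = 128 + \left(\frac{1}{4} \cdot \frac{1}{36} \left(-9\right)^{2} + 56\right) 25 = 128 + \left(\frac{1}{4} \cdot \frac{1}{36} \cdot 81 + 56\right) 25 = 128 + \left(\frac{9}{16} + 56\right) 25 = 128 + \frac{905}{16} \cdot 25 = 128 + \frac{22625}{16} = \frac{24673}{16}$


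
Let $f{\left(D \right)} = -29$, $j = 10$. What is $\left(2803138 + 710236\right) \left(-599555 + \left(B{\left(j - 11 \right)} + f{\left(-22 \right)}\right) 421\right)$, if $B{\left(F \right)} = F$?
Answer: $-2150834862190$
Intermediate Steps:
$\left(2803138 + 710236\right) \left(-599555 + \left(B{\left(j - 11 \right)} + f{\left(-22 \right)}\right) 421\right) = \left(2803138 + 710236\right) \left(-599555 + \left(\left(10 - 11\right) - 29\right) 421\right) = 3513374 \left(-599555 + \left(-1 - 29\right) 421\right) = 3513374 \left(-599555 - 12630\right) = 3513374 \left(-612185\right) = -2150834862190$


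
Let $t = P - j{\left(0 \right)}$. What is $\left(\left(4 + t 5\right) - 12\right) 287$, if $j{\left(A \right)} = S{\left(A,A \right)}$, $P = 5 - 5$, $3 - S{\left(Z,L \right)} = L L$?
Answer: $-6601$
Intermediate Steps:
$S{\left(Z,L \right)} = 3 - L^{2}$ ($S{\left(Z,L \right)} = 3 - L L = 3 - L^{2}$)
$P = 0$
$j{\left(A \right)} = 3 - A^{2}$
$t = -3$ ($t = 0 - \left(3 - 0^{2}\right) = 0 - \left(3 - 0\right) = 0 - \left(3 + 0\right) = 0 - 3 = -3$)
$\left(\left(4 + t 5\right) - 12\right) 287 = \left(\left(4 - 15\right) - 12\right) 287 = \left(-11 - 12\right) 287 = \left(-23\right) 287 = -6601$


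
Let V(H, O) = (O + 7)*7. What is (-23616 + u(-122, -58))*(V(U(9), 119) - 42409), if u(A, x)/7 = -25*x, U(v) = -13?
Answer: 559202582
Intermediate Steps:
u(A, x) = -175*x (u(A, x) = 7*(-25*x) = -175*x)
V(H, O) = 49 + 7*O (V(H, O) = (7 + O)*7 = 49 + 7*O)
(-23616 + u(-122, -58))*(V(U(9), 119) - 42409) = (-23616 - 175*(-58))*((49 + 7*119) - 42409) = (-23616 + 10150)*((49 + 833) - 42409) = -13466*(882 - 42409) = -13466*(-41527) = 559202582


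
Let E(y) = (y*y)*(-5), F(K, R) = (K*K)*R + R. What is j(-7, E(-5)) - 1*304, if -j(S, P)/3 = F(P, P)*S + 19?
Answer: -41018611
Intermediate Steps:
F(K, R) = R + R*K² (F(K, R) = K²*R + R = R*K² + R = R + R*K²)
E(y) = -5*y² (E(y) = y²*(-5) = -5*y²)
j(S, P) = -57 - 3*P*S*(1 + P²) (j(S, P) = -3*((P*(1 + P²))*S + 19) = -3*(P*S*(1 + P²) + 19) = -3*(19 + P*S*(1 + P²)) = -57 - 3*P*S*(1 + P²))
j(-7, E(-5)) - 1*304 = (-57 - 3*(-5*(-5)²)*(-7)*(1 + (-5*(-5)²)²)) - 1*304 = (-57 - 3*(-5*25)*(-7)*(1 + (-5*25)²)) - 304 = (-57 - 3*(-125)*(-7)*(1 + (-125)²)) - 304 = (-57 - 3*(-125)*(-7)*(1 + 15625)) - 304 = (-57 - 3*(-125)*(-7)*15626) - 304 = (-57 - 41018250) - 304 = -41018307 - 304 = -41018611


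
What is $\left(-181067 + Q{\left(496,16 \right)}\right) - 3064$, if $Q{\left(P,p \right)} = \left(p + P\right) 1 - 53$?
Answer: $-183672$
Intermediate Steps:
$Q{\left(P,p \right)} = -53 + P + p$ ($Q{\left(P,p \right)} = \left(P + p\right) 1 - 53 = \left(P + p\right) - 53 = -53 + P + p$)
$\left(-181067 + Q{\left(496,16 \right)}\right) - 3064 = \left(-181067 + \left(-53 + 496 + 16\right)\right) - 3064 = \left(-181067 + 459\right) - 3064 = -180608 - 3064 = -183672$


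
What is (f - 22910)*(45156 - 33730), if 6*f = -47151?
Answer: -351560881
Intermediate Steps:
f = -15717/2 (f = (⅙)*(-47151) = -15717/2 ≈ -7858.5)
(f - 22910)*(45156 - 33730) = (-15717/2 - 22910)*(45156 - 33730) = -61537/2*11426 = -351560881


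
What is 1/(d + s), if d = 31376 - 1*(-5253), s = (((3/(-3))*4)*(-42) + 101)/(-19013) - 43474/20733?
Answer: 394196529/14438192512402 ≈ 2.7302e-5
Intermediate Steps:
s = -832148339/394196529 (s = (((3*(-1/3))*4)*(-42) + 101)*(-1/19013) - 43474*1/20733 = (-1*4*(-42) + 101)*(-1/19013) - 43474/20733 = (-4*(-42) + 101)*(-1/19013) - 43474/20733 = (168 + 101)*(-1/19013) - 43474/20733 = 269*(-1/19013) - 43474/20733 = -269/19013 - 43474/20733 = -832148339/394196529 ≈ -2.1110)
d = 36629 (d = 31376 + 5253 = 36629)
1/(d + s) = 1/(36629 - 832148339/394196529) = 1/(14438192512402/394196529) = 394196529/14438192512402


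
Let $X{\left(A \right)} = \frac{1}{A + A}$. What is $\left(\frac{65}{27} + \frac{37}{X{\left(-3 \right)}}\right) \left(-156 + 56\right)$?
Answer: $\frac{592900}{27} \approx 21959.0$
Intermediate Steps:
$X{\left(A \right)} = \frac{1}{2 A}$
$\left(\frac{65}{27} + \frac{37}{X{\left(-3 \right)}}\right) \left(-156 + 56\right) = \left(\frac{65}{27} + \frac{37}{\frac{1}{2} \frac{1}{-3}}\right) \left(-156 + 56\right) = \left(65 \cdot \frac{1}{27} + \frac{37}{\frac{1}{2} \left(- \frac{1}{3}\right)}\right) \left(-100\right) = \left(\frac{65}{27} + \frac{37}{- \frac{1}{6}}\right) \left(-100\right) = \left(\frac{65}{27} + 37 \left(-6\right)\right) \left(-100\right) = \left(\frac{65}{27} - 222\right) \left(-100\right) = \left(- \frac{5929}{27}\right) \left(-100\right) = \frac{592900}{27}$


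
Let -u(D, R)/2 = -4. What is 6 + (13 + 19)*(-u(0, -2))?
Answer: -250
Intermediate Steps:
u(D, R) = 8 (u(D, R) = -2*(-4) = 8)
6 + (13 + 19)*(-u(0, -2)) = 6 + (13 + 19)*(-1*8) = 6 + 32*(-8) = 6 - 256 = -250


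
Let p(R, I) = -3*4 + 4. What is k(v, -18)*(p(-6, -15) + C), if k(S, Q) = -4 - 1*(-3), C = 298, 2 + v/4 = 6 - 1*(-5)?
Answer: -290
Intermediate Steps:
p(R, I) = -8 (p(R, I) = -12 + 4 = -8)
v = 36 (v = -8 + 4*(6 - 1*(-5)) = -8 + 4*(6 + 5) = -8 + 4*11 = -8 + 44 = 36)
k(S, Q) = -1 (k(S, Q) = -4 + 3 = -1)
k(v, -18)*(p(-6, -15) + C) = -(-8 + 298) = -1*290 = -290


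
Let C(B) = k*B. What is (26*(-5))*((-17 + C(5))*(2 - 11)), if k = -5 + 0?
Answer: -49140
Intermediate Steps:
k = -5
C(B) = -5*B
(26*(-5))*((-17 + C(5))*(2 - 11)) = (26*(-5))*((-17 - 5*5)*(2 - 11)) = -130*(-17 - 25)*(-9) = -(-5460)*(-9) = -130*378 = -49140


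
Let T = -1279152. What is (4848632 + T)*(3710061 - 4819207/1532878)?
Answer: 10149934291259283740/766439 ≈ 1.3243e+13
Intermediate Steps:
(4848632 + T)*(3710061 - 4819207/1532878) = (4848632 - 1279152)*(3710061 - 4819207/1532878) = 3569480*(3710061 - 4819207*1/1532878) = 3569480*(3710061 - 4819207/1532878) = 3569480*(5687066066351/1532878) = 10149934291259283740/766439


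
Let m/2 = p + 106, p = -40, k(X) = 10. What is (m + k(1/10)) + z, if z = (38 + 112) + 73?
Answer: 365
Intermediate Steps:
z = 223 (z = 150 + 73 = 223)
m = 132 (m = 2*(-40 + 106) = 2*66 = 132)
(m + k(1/10)) + z = (132 + 10) + 223 = 142 + 223 = 365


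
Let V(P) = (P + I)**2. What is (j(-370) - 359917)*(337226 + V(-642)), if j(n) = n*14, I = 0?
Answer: -273600040830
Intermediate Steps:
j(n) = 14*n
V(P) = P**2 (V(P) = (P + 0)**2 = P**2)
(j(-370) - 359917)*(337226 + V(-642)) = (14*(-370) - 359917)*(337226 + (-642)**2) = (-5180 - 359917)*(337226 + 412164) = -365097*749390 = -273600040830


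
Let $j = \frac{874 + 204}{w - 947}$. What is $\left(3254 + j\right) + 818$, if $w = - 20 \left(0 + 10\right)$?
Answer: $\frac{4669506}{1147} \approx 4071.1$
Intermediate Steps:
$w = -200$ ($w = \left(-20\right) 10 = -200$)
$j = - \frac{1078}{1147}$ ($j = \frac{874 + 204}{-200 - 947} = \frac{1078}{-1147} = 1078 \left(- \frac{1}{1147}\right) = - \frac{1078}{1147} \approx -0.93984$)
$\left(3254 + j\right) + 818 = \left(3254 - \frac{1078}{1147}\right) + 818 = \frac{3731260}{1147} + 818 = \frac{4669506}{1147}$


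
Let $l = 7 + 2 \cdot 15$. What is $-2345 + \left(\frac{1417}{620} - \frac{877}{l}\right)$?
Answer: $- \frac{54285611}{22940} \approx -2366.4$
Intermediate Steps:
$l = 37$ ($l = 7 + 30 = 37$)
$-2345 + \left(\frac{1417}{620} - \frac{877}{l}\right) = -2345 + \left(\frac{1417}{620} - \frac{877}{37}\right) = -2345 - \frac{491311}{22940} = - \frac{54285611}{22940}$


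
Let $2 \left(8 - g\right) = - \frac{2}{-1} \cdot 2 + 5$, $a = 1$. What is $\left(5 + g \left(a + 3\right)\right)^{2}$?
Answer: $361$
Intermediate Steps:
$g = \frac{7}{2}$ ($g = 8 - \frac{- \frac{2}{-1} \cdot 2 + 5}{2} = 8 - \frac{\left(-2\right) \left(-1\right) 2 + 5}{2} = 8 - \frac{2 \cdot 2 + 5}{2} = 8 - \frac{4 + 5}{2} = 8 - \frac{9}{2} = \frac{7}{2} \approx 3.5$)
$\left(5 + g \left(a + 3\right)\right)^{2} = \left(5 + \frac{7 \left(1 + 3\right)}{2}\right)^{2} = \left(5 + \frac{7}{2} \cdot 4\right)^{2} = \left(5 + 14\right)^{2} = 19^{2} = 361$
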